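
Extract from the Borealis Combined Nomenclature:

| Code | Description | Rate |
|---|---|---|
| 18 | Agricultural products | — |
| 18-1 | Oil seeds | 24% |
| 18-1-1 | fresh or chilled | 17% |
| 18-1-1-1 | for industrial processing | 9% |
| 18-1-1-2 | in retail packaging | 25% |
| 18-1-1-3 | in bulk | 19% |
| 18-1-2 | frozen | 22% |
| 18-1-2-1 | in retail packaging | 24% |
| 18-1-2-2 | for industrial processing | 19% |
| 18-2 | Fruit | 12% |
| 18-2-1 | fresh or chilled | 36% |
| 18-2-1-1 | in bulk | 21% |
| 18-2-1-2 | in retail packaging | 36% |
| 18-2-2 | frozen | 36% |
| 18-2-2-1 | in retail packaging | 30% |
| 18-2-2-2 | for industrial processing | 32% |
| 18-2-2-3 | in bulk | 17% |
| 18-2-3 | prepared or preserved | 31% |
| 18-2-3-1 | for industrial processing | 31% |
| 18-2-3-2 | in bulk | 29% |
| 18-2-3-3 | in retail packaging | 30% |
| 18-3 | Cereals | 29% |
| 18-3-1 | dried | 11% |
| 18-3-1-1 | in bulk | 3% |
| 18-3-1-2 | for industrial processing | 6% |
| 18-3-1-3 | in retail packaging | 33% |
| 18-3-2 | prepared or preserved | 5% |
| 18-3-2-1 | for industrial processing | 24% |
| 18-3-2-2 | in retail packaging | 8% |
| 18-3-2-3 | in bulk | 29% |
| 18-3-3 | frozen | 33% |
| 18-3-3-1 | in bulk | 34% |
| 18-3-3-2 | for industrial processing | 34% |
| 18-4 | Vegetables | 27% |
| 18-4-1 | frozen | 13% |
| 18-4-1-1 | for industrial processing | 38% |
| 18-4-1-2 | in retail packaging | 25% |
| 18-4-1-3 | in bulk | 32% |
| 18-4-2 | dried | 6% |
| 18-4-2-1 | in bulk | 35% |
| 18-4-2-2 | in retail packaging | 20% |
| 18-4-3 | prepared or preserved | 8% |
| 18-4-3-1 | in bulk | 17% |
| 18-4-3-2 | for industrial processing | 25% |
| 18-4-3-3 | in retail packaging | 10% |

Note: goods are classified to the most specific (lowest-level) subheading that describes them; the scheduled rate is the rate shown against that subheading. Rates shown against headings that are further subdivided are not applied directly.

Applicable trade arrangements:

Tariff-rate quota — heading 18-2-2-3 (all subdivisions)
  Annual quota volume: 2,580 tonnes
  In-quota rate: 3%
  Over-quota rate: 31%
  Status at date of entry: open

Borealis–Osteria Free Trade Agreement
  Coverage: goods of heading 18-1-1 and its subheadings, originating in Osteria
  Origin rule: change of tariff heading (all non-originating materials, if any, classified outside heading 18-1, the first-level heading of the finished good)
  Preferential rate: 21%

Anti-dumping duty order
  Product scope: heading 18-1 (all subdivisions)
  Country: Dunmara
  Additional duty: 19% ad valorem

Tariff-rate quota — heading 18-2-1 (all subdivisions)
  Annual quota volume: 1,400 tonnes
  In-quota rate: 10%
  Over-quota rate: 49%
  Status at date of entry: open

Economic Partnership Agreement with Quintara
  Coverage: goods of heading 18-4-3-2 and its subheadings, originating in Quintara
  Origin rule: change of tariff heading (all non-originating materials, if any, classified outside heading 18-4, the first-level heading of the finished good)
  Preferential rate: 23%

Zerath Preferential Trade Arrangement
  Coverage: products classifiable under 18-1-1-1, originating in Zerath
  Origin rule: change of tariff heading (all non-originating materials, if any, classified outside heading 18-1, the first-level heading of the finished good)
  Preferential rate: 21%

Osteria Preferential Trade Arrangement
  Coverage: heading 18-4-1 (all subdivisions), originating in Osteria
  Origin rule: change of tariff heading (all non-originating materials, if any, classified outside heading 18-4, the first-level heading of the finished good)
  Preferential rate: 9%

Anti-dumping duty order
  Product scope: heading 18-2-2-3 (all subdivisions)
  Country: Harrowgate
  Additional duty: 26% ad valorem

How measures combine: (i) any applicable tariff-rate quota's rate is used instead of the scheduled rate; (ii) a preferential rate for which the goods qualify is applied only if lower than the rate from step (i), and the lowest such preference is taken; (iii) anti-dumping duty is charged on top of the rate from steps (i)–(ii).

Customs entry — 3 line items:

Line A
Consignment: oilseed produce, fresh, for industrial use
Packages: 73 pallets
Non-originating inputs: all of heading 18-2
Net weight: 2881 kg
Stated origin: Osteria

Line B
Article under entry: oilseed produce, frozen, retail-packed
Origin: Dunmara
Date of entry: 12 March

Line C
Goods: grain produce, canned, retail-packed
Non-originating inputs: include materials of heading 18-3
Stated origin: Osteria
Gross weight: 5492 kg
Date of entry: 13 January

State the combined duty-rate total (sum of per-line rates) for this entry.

60%

Line A: oilseed → 18-1; fresh → 18-1-1; for industrial use → 18-1-1-1. Scheduled 9%. Osteria agreement on 18-1-1: CTH met → 21% available; Osteria agreement on 18-4-1: 18-1-1-1 not covered; preference 21% not lower than 9% → no reduction. → 9%.
Line B: oilseed → 18-1; frozen → 18-1-2; retail-packed → 18-1-2-1. Scheduled 24%. anti-dumping (Dunmara, 18-1): +19%; total 24% + 19% = 43%. → 43%.
Line C: grain → 18-3; canned → 18-3-2; retail-packed → 18-3-2-2. Scheduled 8%. Osteria agreement on 18-1-1: 18-3-2-2 not covered; Osteria agreement on 18-4-1: 18-3-2-2 not covered. → 8%.
Sum: 9% + 43% + 8% = 60%.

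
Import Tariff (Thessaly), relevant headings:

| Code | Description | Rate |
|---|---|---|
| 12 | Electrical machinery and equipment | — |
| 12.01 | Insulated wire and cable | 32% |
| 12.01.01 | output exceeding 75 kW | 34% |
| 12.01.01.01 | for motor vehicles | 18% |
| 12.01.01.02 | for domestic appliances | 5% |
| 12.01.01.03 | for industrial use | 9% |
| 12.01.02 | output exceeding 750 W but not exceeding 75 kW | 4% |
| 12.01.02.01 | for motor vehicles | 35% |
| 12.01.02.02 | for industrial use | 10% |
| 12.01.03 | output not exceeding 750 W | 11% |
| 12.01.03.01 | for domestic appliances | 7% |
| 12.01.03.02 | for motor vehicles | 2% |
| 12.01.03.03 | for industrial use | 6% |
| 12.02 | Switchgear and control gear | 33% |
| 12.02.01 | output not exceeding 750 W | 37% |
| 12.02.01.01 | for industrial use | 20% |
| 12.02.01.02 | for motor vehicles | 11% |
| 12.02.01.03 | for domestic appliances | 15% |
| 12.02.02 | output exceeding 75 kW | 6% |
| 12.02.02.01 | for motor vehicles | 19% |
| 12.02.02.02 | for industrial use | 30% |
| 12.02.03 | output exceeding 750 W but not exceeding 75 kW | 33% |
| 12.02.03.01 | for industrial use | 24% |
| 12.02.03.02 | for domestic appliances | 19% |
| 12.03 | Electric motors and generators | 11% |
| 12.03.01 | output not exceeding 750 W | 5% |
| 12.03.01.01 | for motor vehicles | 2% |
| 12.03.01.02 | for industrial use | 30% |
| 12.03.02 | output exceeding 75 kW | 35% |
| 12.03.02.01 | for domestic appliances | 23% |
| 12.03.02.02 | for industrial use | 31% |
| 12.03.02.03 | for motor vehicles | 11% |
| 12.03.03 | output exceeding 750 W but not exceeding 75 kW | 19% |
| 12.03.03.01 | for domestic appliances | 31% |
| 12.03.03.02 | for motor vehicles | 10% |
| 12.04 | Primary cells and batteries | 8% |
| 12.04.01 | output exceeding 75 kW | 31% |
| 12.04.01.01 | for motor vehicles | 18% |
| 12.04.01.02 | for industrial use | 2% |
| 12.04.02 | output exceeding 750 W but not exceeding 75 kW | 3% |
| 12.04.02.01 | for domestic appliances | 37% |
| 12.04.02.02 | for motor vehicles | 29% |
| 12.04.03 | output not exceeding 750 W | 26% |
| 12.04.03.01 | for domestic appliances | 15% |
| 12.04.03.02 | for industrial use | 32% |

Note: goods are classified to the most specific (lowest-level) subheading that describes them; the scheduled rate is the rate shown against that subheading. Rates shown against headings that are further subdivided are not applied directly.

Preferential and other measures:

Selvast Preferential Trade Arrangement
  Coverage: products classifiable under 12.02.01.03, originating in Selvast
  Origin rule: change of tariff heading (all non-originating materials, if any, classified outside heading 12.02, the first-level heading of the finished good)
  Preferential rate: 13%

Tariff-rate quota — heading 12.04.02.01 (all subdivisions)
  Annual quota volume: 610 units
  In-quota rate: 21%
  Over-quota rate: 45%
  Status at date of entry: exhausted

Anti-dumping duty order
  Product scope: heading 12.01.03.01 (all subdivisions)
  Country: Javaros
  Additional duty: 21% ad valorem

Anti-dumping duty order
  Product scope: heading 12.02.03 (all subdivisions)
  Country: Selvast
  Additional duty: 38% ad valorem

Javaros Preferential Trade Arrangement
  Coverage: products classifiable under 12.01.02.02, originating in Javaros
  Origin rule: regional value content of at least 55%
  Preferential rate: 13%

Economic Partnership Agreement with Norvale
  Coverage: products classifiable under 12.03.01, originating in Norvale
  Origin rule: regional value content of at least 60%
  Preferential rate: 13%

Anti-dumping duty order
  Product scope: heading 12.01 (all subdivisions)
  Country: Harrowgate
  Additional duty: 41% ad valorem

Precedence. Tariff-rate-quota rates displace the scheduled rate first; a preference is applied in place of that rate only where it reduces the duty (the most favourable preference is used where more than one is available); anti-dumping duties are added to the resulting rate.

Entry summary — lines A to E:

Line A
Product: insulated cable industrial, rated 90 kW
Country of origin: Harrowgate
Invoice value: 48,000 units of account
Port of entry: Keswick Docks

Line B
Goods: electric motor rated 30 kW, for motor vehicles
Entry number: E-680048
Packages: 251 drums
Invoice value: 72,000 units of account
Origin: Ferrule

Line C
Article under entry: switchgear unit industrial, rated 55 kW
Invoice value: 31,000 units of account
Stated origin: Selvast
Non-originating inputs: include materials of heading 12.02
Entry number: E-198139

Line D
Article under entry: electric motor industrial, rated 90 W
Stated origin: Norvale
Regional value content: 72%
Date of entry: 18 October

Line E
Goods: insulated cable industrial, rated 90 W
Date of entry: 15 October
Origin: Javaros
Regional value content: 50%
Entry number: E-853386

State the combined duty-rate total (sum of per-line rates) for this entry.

Line A: insulated cable → 12.01; rated 90 kW → 12.01.01; industrial → 12.01.01.03. Scheduled 9%. anti-dumping (Harrowgate, 12.01): +41%; total 9% + 41% = 50%. → 50%.
Line B: electric motor → 12.03; rated 30 kW → 12.03.03; for motor vehicles → 12.03.03.02. Scheduled 10%. No special measure applies. → 10%.
Line C: switchgear unit → 12.02; rated 55 kW → 12.02.03; industrial → 12.02.03.01. Scheduled 24%. Selvast agreement on 12.02.01.03: 12.02.03.01 not covered; anti-dumping (Selvast, 12.02.03): +38%; total 24% + 38% = 62%. → 62%.
Line D: electric motor → 12.03; rated 90 W → 12.03.01; industrial → 12.03.01.02. Scheduled 30%. Norvale agreement on 12.03.01: RVC ≥ 60% → 13% available; preferential 13%. → 13%.
Line E: insulated cable → 12.01; rated 90 W → 12.01.03; industrial → 12.01.03.03. Scheduled 6%. Javaros agreement on 12.01.02.02: 12.01.03.03 not covered. → 6%.
Sum: 50% + 10% + 62% + 13% + 6% = 141%.

141%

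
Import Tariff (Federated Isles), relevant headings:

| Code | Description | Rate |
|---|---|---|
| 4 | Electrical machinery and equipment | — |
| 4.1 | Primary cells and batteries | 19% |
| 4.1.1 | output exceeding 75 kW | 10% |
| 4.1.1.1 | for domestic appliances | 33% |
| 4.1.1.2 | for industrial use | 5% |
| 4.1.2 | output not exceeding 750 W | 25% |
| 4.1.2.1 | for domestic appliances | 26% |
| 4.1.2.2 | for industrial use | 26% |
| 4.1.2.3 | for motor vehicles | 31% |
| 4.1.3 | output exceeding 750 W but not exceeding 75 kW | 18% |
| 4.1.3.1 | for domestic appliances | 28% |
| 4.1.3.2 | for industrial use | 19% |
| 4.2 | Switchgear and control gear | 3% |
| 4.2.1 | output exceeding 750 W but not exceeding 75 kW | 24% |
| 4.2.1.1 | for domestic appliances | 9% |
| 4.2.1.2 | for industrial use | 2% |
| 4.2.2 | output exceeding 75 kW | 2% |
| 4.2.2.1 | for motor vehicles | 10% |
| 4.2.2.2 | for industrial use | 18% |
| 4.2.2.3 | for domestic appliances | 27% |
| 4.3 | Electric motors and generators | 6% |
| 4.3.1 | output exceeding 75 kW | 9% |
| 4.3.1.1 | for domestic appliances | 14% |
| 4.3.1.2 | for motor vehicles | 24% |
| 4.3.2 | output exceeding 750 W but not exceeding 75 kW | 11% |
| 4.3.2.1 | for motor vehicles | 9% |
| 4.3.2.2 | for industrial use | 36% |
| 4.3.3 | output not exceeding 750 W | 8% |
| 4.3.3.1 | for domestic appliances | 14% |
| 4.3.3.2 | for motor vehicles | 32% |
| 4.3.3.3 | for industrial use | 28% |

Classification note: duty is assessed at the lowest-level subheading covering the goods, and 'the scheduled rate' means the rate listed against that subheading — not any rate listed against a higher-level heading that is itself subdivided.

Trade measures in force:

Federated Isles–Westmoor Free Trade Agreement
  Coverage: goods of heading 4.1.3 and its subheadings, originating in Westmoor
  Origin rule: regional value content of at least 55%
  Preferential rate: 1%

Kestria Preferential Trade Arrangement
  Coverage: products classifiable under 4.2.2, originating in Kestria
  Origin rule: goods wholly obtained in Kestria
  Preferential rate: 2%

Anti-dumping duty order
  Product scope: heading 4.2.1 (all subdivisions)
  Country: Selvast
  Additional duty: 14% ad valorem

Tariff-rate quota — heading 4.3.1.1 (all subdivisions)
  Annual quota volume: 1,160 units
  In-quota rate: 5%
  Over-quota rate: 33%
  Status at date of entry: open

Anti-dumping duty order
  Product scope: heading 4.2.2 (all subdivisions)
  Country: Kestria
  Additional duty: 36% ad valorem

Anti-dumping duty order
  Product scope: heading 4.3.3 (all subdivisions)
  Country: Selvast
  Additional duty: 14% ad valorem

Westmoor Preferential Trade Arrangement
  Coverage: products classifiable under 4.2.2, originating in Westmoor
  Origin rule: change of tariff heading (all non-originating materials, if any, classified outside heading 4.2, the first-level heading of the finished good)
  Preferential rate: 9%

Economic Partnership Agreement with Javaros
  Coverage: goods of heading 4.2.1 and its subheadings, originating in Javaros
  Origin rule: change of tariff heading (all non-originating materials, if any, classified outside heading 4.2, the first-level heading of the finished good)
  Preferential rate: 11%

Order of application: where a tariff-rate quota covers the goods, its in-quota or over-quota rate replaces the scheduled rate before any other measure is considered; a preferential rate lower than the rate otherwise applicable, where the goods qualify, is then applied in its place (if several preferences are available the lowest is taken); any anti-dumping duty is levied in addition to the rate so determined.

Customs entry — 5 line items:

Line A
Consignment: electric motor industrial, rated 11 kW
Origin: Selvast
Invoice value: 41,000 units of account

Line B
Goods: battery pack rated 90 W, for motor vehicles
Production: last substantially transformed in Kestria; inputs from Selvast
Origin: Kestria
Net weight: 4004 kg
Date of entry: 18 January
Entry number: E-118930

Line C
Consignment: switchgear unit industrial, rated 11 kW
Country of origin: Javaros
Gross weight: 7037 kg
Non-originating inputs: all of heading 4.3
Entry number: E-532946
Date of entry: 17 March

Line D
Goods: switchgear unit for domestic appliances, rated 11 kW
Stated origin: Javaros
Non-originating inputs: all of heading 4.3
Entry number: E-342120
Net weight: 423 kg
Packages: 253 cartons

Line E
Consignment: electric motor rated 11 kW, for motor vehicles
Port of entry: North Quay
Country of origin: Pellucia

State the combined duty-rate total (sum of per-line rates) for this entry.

87%

Line A: electric motor → 4.3; rated 11 kW → 4.3.2; industrial → 4.3.2.2. Scheduled 36%. No special measure applies. → 36%.
Line B: battery pack → 4.1; rated 90 W → 4.1.2; for motor vehicles → 4.1.2.3. Scheduled 31%. Kestria agreement on 4.2.2: 4.1.2.3 not covered. → 31%.
Line C: switchgear unit → 4.2; rated 11 kW → 4.2.1; industrial → 4.2.1.2. Scheduled 2%. Javaros agreement on 4.2.1: CTH met → 11% available; preference 11% not lower than 2% → no reduction. → 2%.
Line D: switchgear unit → 4.2; rated 11 kW → 4.2.1; for domestic appliances → 4.2.1.1. Scheduled 9%. Javaros agreement on 4.2.1: CTH met → 11% available; preference 11% not lower than 9% → no reduction. → 9%.
Line E: electric motor → 4.3; rated 11 kW → 4.3.2; for motor vehicles → 4.3.2.1. Scheduled 9%. No special measure applies. → 9%.
Sum: 36% + 31% + 2% + 9% + 9% = 87%.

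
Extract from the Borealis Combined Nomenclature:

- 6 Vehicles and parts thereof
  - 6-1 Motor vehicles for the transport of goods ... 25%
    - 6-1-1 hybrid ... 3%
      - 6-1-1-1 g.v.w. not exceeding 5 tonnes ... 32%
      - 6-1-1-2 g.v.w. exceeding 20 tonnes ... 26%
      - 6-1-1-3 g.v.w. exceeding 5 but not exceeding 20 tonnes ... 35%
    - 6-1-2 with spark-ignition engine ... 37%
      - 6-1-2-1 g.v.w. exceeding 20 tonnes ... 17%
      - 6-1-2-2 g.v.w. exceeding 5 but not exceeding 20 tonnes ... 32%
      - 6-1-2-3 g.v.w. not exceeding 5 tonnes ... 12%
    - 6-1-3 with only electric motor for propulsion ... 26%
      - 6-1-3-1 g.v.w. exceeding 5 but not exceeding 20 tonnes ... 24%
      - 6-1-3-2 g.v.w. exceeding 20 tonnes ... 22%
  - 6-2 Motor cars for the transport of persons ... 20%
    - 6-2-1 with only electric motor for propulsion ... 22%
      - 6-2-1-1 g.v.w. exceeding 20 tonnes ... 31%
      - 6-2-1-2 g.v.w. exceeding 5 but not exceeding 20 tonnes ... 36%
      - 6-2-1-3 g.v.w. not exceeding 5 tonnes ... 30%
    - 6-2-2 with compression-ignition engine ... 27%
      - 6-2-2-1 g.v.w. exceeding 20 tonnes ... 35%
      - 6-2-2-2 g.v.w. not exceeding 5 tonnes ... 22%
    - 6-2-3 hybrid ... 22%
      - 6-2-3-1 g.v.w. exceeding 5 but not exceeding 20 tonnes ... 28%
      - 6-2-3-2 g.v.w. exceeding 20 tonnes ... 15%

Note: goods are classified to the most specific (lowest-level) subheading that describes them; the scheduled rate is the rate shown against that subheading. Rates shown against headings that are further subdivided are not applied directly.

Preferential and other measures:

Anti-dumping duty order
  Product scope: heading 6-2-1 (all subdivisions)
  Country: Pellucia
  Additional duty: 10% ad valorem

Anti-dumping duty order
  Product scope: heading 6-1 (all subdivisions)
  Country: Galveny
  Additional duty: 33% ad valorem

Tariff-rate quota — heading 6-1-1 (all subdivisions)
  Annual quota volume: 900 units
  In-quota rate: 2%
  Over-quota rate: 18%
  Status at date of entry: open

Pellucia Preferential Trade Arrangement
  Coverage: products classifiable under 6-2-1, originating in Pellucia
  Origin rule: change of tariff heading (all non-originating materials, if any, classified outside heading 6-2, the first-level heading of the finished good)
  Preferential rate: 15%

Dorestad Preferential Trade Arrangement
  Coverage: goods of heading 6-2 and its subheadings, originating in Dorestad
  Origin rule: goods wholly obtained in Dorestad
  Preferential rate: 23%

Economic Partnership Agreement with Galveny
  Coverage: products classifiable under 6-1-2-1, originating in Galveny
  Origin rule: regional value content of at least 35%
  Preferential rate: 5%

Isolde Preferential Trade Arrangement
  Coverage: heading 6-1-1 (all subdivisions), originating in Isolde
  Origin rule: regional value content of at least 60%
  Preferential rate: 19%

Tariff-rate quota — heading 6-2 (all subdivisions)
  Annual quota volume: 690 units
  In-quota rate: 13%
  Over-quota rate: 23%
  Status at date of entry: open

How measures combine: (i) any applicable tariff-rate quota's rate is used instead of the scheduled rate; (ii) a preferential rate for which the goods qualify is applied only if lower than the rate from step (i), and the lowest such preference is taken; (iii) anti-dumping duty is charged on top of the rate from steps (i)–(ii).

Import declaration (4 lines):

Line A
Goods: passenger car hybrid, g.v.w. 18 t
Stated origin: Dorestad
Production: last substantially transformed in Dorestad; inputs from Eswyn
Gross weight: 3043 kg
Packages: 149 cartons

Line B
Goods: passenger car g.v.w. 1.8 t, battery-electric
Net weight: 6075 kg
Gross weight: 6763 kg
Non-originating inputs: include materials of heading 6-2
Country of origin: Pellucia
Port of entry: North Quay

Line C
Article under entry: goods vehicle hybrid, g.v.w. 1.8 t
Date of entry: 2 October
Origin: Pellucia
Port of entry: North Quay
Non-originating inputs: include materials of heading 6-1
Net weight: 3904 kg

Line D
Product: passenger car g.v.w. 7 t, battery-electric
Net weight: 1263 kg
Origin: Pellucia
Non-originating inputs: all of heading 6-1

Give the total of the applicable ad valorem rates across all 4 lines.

Line A: passenger car → 6-2; hybrid → 6-2-3; g.v.w. 18 t → 6-2-3-1. Scheduled 28%. quota on 6-2 open → in-quota 13%; Dorestad agreement on 6-2: not wholly obtained. → 13%.
Line B: passenger car → 6-2; battery-electric → 6-2-1; g.v.w. 1.8 t → 6-2-1-3. Scheduled 30%. quota on 6-2 open → in-quota 13%; Pellucia agreement on 6-2-1: CTH not met; anti-dumping (Pellucia, 6-2-1): +10%; total 13% + 10% = 23%. → 23%.
Line C: goods vehicle → 6-1; hybrid → 6-1-1; g.v.w. 1.8 t → 6-1-1-1. Scheduled 32%. quota on 6-1-1 open → in-quota 2%; Pellucia agreement on 6-2-1: 6-1-1-1 not covered. → 2%.
Line D: passenger car → 6-2; battery-electric → 6-2-1; g.v.w. 7 t → 6-2-1-2. Scheduled 36%. quota on 6-2 open → in-quota 13%; Pellucia agreement on 6-2-1: CTH met → 15% available; preference 15% not lower than 13% → no reduction; anti-dumping (Pellucia, 6-2-1): +10%; total 13% + 10% = 23%. → 23%.
Sum: 13% + 23% + 2% + 23% = 61%.

61%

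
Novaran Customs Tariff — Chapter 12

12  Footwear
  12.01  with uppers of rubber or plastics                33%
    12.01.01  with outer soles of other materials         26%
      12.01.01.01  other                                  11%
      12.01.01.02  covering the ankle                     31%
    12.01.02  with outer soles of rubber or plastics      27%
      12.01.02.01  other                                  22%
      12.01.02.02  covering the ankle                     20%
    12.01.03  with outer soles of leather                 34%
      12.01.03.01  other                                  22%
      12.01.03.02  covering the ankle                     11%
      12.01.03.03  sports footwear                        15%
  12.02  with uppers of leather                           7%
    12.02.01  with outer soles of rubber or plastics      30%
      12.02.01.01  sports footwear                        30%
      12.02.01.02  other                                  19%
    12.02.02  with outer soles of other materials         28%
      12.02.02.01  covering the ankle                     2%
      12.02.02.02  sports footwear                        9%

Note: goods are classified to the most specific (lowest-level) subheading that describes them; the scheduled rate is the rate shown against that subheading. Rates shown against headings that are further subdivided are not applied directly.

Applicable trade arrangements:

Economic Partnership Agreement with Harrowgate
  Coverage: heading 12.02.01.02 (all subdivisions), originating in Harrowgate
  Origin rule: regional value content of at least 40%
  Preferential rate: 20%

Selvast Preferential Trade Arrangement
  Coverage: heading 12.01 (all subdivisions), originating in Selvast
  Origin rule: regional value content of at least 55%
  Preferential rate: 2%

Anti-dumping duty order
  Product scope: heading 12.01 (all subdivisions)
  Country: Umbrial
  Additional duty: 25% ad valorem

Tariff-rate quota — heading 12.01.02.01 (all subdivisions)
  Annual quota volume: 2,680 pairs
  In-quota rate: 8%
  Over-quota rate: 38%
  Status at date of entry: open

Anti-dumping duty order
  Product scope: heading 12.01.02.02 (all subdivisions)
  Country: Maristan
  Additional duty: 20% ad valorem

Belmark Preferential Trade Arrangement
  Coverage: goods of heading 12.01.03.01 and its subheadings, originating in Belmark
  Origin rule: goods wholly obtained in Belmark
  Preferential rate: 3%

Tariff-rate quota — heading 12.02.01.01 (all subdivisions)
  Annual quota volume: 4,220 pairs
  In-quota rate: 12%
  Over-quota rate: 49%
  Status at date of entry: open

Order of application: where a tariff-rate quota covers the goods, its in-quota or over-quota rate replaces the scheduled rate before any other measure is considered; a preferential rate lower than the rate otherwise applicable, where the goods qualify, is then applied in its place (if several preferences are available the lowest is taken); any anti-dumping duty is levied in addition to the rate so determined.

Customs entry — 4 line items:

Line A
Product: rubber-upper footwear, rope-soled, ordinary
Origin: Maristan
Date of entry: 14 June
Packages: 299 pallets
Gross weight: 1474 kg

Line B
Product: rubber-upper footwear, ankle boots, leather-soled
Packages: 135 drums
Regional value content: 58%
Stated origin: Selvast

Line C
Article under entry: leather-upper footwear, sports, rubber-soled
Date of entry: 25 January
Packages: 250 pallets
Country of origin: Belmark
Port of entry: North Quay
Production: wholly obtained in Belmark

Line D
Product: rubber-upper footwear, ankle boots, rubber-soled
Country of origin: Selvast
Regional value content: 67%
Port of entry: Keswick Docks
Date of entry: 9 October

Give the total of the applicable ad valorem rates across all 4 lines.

Line A: rubber-upper → 12.01; rope-soled → 12.01.01; ordinary → 12.01.01.01. Scheduled 11%. No special measure applies. → 11%.
Line B: rubber-upper → 12.01; leather-soled → 12.01.03; ankle boots → 12.01.03.02. Scheduled 11%. Selvast agreement on 12.01: RVC ≥ 55% → 2% available; preferential 2%. → 2%.
Line C: leather-upper → 12.02; rubber-soled → 12.02.01; sports → 12.02.01.01. Scheduled 30%. quota on 12.02.01.01 open → in-quota 12%; Belmark agreement on 12.01.03.01: 12.02.01.01 not covered. → 12%.
Line D: rubber-upper → 12.01; rubber-soled → 12.01.02; ankle boots → 12.01.02.02. Scheduled 20%. Selvast agreement on 12.01: RVC ≥ 55% → 2% available; preferential 2%. → 2%.
Sum: 11% + 2% + 12% + 2% = 27%.

27%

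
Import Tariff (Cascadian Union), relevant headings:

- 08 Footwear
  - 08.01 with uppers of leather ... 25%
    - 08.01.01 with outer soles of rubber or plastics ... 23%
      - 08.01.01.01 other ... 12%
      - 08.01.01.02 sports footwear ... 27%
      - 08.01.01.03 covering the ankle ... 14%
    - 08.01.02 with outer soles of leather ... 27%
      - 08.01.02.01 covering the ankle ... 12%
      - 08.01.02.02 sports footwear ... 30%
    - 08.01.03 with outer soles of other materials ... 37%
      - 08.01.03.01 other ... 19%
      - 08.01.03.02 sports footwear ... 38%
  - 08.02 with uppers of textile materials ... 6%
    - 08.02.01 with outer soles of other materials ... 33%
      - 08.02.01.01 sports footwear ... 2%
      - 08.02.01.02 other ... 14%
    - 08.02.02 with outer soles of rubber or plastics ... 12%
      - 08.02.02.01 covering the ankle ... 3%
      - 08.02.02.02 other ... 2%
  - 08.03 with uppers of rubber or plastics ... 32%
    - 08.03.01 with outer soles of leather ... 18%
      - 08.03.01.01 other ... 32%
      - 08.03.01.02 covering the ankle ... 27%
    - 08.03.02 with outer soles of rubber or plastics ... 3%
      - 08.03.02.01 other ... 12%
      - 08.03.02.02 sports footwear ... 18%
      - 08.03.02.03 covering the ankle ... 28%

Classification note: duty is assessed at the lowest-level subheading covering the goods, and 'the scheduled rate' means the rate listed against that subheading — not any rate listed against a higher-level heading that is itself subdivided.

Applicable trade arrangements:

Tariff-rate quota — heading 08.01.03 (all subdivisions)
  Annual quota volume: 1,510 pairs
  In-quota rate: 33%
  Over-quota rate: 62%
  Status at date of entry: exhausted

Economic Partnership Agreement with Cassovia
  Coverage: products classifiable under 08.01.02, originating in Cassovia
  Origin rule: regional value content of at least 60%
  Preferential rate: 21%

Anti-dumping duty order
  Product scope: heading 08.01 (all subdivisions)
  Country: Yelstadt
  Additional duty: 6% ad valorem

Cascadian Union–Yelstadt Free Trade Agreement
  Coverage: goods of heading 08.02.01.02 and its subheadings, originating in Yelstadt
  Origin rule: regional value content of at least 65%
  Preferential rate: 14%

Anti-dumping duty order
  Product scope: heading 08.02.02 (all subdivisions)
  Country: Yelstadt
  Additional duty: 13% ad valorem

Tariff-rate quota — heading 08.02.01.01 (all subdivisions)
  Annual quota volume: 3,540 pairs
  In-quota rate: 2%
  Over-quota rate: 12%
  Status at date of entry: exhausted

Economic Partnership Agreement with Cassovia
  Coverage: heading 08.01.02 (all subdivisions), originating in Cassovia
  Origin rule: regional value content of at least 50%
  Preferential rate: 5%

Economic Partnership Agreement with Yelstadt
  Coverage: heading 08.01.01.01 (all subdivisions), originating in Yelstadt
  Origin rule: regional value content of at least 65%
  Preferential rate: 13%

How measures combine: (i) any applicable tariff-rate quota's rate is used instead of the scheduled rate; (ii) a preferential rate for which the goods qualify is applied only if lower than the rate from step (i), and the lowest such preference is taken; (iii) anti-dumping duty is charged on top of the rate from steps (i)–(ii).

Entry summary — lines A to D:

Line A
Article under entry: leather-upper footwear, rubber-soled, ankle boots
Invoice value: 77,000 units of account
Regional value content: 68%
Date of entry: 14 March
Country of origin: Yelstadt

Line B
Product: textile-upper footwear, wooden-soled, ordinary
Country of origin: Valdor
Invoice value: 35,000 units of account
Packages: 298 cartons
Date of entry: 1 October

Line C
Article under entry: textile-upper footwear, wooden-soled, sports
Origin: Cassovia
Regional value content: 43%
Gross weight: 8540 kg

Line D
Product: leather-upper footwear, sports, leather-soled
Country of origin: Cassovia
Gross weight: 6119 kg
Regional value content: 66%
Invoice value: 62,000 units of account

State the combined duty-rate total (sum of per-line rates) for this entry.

51%

Line A: leather-upper → 08.01; rubber-soled → 08.01.01; ankle boots → 08.01.01.03. Scheduled 14%. Yelstadt agreement on 08.02.01.02: 08.01.01.03 not covered; Yelstadt agreement on 08.01.01.01: 08.01.01.03 not covered; anti-dumping (Yelstadt, 08.01): +6%; total 14% + 6% = 20%. → 20%.
Line B: textile-upper → 08.02; wooden-soled → 08.02.01; ordinary → 08.02.01.02. Scheduled 14%. No special measure applies. → 14%.
Line C: textile-upper → 08.02; wooden-soled → 08.02.01; sports → 08.02.01.01. Scheduled 2%. quota on 08.02.01.01 exhausted → over-quota 12%; Cassovia agreement on 08.01.02: 08.02.01.01 not covered; Cassovia agreement on 08.01.02: 08.02.01.01 not covered. → 12%.
Line D: leather-upper → 08.01; leather-soled → 08.01.02; sports → 08.01.02.02. Scheduled 30%. Cassovia agreement on 08.01.02: RVC ≥ 60% → 21% available; Cassovia agreement on 08.01.02: RVC ≥ 50% → 5% available; preferential 5%. → 5%.
Sum: 20% + 14% + 12% + 5% = 51%.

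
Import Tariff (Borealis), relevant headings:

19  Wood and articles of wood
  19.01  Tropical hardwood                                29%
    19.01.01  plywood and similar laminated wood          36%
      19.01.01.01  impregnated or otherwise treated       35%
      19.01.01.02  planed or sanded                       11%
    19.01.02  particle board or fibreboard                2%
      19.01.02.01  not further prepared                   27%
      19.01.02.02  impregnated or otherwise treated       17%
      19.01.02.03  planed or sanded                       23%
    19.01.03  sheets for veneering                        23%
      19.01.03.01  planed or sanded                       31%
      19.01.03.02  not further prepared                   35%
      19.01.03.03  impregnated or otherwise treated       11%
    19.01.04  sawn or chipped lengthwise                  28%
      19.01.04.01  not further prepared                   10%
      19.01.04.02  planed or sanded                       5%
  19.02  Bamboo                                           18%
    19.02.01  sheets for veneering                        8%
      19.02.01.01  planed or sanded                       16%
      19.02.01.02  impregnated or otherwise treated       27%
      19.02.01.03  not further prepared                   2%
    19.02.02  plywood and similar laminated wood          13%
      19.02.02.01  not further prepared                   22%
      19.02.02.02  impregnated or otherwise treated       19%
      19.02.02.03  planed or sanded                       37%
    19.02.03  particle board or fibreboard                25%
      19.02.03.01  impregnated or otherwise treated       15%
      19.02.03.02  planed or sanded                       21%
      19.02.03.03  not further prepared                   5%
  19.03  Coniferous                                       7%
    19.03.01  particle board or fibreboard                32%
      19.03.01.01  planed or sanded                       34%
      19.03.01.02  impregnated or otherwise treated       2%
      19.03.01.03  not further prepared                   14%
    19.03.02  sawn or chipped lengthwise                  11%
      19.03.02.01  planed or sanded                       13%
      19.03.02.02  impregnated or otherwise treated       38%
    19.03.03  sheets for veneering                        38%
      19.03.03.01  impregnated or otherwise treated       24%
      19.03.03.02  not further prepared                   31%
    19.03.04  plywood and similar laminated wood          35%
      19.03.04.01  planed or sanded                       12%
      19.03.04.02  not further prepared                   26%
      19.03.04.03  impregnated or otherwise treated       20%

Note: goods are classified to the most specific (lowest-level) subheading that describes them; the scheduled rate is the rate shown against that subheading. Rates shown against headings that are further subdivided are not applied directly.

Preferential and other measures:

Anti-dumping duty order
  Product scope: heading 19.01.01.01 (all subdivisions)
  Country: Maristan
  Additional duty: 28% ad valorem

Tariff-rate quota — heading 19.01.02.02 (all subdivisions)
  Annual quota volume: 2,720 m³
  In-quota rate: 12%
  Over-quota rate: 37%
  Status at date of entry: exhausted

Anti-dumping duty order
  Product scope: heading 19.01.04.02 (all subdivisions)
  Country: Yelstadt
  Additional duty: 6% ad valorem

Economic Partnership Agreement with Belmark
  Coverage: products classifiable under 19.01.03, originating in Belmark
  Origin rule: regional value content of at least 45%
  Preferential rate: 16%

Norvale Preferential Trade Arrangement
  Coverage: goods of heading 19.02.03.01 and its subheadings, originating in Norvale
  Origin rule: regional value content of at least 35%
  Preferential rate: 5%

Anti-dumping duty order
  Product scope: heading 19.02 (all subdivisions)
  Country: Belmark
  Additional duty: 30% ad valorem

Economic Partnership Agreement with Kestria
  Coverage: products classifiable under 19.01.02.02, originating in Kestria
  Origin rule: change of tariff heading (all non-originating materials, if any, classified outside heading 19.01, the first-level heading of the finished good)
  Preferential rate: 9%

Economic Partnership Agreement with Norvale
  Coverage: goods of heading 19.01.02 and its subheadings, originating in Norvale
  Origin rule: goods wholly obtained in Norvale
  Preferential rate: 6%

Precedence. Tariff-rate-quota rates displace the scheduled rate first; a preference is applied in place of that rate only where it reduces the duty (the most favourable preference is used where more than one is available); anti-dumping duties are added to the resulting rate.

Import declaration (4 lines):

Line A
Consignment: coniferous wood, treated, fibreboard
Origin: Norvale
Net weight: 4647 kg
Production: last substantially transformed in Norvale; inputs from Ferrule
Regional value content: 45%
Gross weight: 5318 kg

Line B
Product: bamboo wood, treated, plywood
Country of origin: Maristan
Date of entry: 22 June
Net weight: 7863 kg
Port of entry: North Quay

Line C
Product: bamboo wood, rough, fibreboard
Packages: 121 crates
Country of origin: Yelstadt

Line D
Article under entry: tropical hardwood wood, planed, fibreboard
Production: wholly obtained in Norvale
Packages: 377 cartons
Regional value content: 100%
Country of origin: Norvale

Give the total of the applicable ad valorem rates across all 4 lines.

Line A: coniferous → 19.03; fibreboard → 19.03.01; treated → 19.03.01.02. Scheduled 2%. Norvale agreement on 19.02.03.01: 19.03.01.02 not covered; Norvale agreement on 19.01.02: 19.03.01.02 not covered. → 2%.
Line B: bamboo → 19.02; plywood → 19.02.02; treated → 19.02.02.02. Scheduled 19%. No special measure applies. → 19%.
Line C: bamboo → 19.02; fibreboard → 19.02.03; rough → 19.02.03.03. Scheduled 5%. No special measure applies. → 5%.
Line D: tropical hardwood → 19.01; fibreboard → 19.01.02; planed → 19.01.02.03. Scheduled 23%. Norvale agreement on 19.02.03.01: 19.01.02.03 not covered; Norvale agreement on 19.01.02: wholly obtained → 6% available; preferential 6%. → 6%.
Sum: 2% + 19% + 5% + 6% = 32%.

32%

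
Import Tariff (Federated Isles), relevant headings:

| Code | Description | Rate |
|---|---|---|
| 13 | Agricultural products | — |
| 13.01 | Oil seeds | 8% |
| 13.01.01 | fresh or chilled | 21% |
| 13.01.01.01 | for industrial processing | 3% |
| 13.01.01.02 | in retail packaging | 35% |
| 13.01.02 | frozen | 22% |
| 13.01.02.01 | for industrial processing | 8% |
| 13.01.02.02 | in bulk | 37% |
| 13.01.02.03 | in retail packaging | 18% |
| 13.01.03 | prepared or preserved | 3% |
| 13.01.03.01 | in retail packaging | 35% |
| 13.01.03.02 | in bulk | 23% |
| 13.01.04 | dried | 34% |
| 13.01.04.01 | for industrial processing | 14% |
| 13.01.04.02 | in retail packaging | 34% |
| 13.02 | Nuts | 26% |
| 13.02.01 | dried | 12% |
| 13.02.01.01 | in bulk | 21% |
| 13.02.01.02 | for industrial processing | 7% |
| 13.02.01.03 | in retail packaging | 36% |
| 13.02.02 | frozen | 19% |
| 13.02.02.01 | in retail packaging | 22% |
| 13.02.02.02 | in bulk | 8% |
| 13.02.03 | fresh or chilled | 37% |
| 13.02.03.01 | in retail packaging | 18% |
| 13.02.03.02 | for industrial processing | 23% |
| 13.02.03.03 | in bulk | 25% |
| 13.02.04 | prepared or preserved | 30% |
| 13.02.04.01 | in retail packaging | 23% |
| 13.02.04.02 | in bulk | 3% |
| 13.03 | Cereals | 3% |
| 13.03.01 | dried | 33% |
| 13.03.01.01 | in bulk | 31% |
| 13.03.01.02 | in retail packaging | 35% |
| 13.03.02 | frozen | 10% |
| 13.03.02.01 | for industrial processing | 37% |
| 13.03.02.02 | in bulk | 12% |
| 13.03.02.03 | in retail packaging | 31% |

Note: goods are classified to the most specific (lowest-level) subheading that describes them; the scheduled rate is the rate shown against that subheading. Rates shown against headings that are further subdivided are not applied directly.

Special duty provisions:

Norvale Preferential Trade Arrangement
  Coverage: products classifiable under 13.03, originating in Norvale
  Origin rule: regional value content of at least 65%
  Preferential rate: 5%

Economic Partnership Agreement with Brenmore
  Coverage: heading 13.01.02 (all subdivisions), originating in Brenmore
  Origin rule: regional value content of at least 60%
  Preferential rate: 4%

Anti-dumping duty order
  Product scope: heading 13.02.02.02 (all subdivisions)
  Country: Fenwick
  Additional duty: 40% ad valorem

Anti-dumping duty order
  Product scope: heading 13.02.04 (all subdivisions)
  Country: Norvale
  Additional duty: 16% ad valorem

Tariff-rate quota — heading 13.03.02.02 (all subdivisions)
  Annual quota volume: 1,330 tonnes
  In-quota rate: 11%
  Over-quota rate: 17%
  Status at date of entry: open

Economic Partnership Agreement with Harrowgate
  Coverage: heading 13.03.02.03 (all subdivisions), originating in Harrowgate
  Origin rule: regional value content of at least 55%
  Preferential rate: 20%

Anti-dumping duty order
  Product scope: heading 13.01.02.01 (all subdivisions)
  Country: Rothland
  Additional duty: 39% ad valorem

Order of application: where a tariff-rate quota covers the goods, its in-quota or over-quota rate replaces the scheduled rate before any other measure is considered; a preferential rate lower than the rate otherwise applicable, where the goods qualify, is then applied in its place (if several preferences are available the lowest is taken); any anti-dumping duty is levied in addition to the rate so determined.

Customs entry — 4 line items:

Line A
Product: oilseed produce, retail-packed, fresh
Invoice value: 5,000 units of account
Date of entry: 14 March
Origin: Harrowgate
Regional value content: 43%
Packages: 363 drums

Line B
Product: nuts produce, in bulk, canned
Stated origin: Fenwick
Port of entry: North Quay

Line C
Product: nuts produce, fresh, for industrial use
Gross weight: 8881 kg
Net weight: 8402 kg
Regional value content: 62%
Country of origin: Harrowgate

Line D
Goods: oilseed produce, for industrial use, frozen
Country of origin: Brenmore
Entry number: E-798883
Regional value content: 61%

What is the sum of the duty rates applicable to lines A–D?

Line A: oilseed → 13.01; fresh → 13.01.01; retail-packed → 13.01.01.02. Scheduled 35%. Harrowgate agreement on 13.03.02.03: 13.01.01.02 not covered. → 35%.
Line B: nuts → 13.02; canned → 13.02.04; in bulk → 13.02.04.02. Scheduled 3%. No special measure applies. → 3%.
Line C: nuts → 13.02; fresh → 13.02.03; for industrial use → 13.02.03.02. Scheduled 23%. Harrowgate agreement on 13.03.02.03: 13.02.03.02 not covered. → 23%.
Line D: oilseed → 13.01; frozen → 13.01.02; for industrial use → 13.01.02.01. Scheduled 8%. Brenmore agreement on 13.01.02: RVC ≥ 60% → 4% available; preferential 4%. → 4%.
Sum: 35% + 3% + 23% + 4% = 65%.

65%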